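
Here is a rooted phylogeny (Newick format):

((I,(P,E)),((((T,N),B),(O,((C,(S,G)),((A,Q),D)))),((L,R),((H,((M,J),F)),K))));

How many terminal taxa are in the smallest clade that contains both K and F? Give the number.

The MRCA of K and F is the node subtending ((H,((M,J),F)),K).
That clade contains 5 terminal taxa: F, H, J, K, M.

5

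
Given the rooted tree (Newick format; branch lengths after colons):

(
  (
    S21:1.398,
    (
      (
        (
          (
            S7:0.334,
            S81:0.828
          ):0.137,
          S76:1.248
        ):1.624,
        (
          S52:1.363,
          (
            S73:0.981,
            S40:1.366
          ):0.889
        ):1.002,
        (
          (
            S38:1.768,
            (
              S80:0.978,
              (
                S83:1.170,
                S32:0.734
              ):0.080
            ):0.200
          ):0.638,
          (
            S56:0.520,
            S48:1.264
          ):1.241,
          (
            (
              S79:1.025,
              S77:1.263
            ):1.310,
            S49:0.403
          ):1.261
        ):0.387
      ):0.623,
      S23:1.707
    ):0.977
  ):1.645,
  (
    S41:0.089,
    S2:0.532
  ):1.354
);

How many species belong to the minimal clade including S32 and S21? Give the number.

The MRCA of S32 and S21 is the node subtending (S21,((((S7,S81),S76),(S52,(S73,S40)),((S38,(S80,(S83,S32))),(S56,S48),((S79,S77),S49))),S23)).
That clade contains 17 terminal taxa: S21, S23, S32, S38, S40, S48, S49, S52, S56, S7, S73, S76, S77, S79, S80, S81, S83.

17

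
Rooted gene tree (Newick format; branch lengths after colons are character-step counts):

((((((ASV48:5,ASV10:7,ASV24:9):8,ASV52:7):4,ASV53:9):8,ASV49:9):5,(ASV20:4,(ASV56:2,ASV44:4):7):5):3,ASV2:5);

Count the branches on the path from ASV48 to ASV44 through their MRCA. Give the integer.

8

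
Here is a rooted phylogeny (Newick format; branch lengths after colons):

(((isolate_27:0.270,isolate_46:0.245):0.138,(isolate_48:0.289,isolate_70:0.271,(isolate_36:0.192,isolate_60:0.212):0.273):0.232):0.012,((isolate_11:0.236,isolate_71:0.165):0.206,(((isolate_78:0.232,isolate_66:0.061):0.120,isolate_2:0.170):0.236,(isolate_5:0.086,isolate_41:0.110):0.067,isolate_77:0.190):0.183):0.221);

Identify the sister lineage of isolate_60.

isolate_60 attaches to the tree at the node subtending (isolate_36,isolate_60).
The other lineage descending from that same node — the sister group — is the single tip isolate_36.

isolate_36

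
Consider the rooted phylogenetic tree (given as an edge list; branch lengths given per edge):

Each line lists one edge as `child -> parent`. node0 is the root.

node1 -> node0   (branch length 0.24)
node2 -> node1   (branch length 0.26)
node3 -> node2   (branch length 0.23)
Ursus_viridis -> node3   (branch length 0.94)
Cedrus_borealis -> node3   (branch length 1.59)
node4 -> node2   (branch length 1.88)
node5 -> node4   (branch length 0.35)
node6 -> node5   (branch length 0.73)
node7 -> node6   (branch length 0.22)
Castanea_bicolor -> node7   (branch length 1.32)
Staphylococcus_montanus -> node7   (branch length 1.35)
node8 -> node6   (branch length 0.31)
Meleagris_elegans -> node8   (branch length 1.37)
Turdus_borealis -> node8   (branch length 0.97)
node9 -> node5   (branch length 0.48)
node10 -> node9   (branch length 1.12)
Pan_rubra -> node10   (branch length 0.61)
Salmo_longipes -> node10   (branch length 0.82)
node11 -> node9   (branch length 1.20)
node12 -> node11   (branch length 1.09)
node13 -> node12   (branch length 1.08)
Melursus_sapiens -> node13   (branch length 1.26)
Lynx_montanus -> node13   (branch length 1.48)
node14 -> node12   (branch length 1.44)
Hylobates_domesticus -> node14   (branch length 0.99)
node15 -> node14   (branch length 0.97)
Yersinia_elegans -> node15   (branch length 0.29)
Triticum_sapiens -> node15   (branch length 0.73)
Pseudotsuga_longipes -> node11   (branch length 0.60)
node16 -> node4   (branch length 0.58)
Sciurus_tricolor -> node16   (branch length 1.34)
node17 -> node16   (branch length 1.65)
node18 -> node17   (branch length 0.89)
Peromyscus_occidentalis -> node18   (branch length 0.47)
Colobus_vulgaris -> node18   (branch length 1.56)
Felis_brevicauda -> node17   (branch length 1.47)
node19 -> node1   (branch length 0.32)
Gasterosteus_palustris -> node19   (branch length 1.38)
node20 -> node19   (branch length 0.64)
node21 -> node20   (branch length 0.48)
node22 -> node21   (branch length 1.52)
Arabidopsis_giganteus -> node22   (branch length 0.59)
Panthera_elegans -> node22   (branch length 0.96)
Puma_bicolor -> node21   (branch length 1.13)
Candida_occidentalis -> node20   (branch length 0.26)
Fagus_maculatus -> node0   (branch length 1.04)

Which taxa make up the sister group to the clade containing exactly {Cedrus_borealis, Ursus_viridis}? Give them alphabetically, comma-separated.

The clade containing exactly {Cedrus_borealis, Ursus_viridis} attaches to the tree at the node subtending ((Ursus_viridis,Cedrus_borealis),((((Castanea_bicolor,Staphylococcus_montanus),(Meleagris_elegans,Turdus_borealis)),((Pan_rubra,Salmo_longipes),(((Melursus_sapiens,Lynx_montanus),(Hylobates_domesticus,(Yersinia_elegans,Triticum_sapiens))),Pseudotsuga_longipes))),(Sciurus_tricolor,((Peromyscus_occidentalis,Colobus_vulgaris),Felis_brevicauda)))).
The other lineage descending from that same node — the sister group — is ((((Castanea_bicolor,Staphylococcus_montanus),(Meleagris_elegans,Turdus_borealis)),((Pan_rubra,Salmo_longipes),(((Melursus_sapiens,Lynx_montanus),(Hylobates_domesticus,(Yersinia_elegans,Triticum_sapiens))),Pseudotsuga_longipes))),(Sciurus_tricolor,((Peromyscus_occidentalis,Colobus_vulgaris),Felis_brevicauda))); its 16 tips in alphabetical order are the answer.

Castanea_bicolor, Colobus_vulgaris, Felis_brevicauda, Hylobates_domesticus, Lynx_montanus, Meleagris_elegans, Melursus_sapiens, Pan_rubra, Peromyscus_occidentalis, Pseudotsuga_longipes, Salmo_longipes, Sciurus_tricolor, Staphylococcus_montanus, Triticum_sapiens, Turdus_borealis, Yersinia_elegans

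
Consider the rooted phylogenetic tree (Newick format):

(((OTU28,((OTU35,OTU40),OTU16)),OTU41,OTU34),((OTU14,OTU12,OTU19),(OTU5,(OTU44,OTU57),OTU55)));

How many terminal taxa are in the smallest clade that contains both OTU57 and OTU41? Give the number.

The MRCA of OTU57 and OTU41 is the root, so the clade is the entire tree.
That clade contains 13 terminal taxa: OTU12, OTU14, OTU16, OTU19, OTU28, OTU34, OTU35, OTU40, OTU41, OTU44, OTU5, OTU55, OTU57.

13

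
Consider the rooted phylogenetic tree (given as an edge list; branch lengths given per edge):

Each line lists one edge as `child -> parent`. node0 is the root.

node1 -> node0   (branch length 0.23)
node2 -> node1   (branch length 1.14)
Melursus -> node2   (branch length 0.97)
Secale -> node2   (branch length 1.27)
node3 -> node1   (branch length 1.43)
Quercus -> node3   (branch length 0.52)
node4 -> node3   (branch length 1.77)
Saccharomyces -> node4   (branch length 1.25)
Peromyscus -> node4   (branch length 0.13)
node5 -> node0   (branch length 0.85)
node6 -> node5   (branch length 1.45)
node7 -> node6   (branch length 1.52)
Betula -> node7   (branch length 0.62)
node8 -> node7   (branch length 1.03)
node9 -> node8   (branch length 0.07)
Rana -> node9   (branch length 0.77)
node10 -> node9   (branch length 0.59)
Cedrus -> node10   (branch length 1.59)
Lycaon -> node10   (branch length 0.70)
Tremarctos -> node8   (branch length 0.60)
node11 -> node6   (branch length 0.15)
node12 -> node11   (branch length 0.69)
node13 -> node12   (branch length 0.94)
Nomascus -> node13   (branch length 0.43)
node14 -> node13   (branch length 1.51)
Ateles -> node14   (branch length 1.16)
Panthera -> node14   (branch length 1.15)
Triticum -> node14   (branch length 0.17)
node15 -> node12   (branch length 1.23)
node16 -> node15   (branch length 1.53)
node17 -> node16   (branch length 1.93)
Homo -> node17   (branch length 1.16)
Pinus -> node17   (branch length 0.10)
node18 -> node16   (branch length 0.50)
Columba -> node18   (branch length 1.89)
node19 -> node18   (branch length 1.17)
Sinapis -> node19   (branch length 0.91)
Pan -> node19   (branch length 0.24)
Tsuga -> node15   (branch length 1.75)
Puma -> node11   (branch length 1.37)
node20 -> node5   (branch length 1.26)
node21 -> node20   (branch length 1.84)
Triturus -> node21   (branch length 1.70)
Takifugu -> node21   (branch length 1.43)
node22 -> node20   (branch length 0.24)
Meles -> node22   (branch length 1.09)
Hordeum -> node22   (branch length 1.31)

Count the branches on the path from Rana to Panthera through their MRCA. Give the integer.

9

The MRCA of Rana and Panthera is the node subtending ((Betula,((Rana,(Cedrus,Lycaon)),Tremarctos)),(((Nomascus,(Ateles,Panthera,Triticum)),(((Homo,Pinus),(Columba,(Sinapis,Pan))),Tsuga)),Puma)).
From Rana up to that node: 4 branches. From Panthera up to the same node: 5 branches. Total: 4 + 5 = 9.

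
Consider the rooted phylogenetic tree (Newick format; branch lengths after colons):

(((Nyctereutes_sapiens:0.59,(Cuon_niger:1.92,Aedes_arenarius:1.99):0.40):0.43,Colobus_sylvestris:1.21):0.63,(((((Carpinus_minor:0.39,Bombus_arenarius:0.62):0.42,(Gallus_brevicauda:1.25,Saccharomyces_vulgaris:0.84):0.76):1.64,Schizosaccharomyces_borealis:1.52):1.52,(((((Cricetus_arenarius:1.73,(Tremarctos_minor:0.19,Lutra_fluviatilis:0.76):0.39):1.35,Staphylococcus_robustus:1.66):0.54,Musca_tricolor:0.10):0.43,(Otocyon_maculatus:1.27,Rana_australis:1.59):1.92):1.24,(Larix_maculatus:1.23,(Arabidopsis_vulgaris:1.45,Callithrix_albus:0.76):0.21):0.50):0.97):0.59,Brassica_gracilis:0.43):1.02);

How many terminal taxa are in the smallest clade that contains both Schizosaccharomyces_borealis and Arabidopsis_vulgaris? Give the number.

The MRCA of Schizosaccharomyces_borealis and Arabidopsis_vulgaris is the node subtending ((((Carpinus_minor,Bombus_arenarius),(Gallus_brevicauda,Saccharomyces_vulgaris)),Schizosaccharomyces_borealis),(((((Cricetus_arenarius,(Tremarctos_minor,Lutra_fluviatilis)),Staphylococcus_robustus),Musca_tricolor),(Otocyon_maculatus,Rana_australis)),(Larix_maculatus,(Arabidopsis_vulgaris,Callithrix_albus)))).
That clade contains 15 terminal taxa: Arabidopsis_vulgaris, Bombus_arenarius, Callithrix_albus, Carpinus_minor, Cricetus_arenarius, Gallus_brevicauda, Larix_maculatus, Lutra_fluviatilis, Musca_tricolor, Otocyon_maculatus, Rana_australis, Saccharomyces_vulgaris, Schizosaccharomyces_borealis, Staphylococcus_robustus, Tremarctos_minor.

15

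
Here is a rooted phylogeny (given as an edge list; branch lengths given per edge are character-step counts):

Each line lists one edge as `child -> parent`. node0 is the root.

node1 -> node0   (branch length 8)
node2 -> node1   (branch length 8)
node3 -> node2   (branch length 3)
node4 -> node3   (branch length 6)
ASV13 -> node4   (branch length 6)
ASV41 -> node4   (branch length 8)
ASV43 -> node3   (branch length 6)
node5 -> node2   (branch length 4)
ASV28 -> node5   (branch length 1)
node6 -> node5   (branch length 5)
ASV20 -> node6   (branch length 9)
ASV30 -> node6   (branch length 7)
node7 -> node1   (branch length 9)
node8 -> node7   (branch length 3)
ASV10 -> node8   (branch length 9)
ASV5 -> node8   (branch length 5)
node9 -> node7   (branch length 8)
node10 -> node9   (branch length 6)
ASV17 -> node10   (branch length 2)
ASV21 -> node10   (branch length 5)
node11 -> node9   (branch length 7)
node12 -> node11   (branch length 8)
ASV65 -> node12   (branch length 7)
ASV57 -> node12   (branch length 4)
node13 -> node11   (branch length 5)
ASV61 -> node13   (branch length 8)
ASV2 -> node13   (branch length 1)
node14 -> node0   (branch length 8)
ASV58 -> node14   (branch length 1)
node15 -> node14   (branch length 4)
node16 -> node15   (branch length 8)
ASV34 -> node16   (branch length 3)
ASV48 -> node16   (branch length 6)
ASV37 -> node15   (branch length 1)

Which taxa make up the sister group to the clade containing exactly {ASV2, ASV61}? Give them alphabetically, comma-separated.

ASV57, ASV65

The clade containing exactly {ASV2, ASV61} attaches to the tree at the node subtending ((ASV65,ASV57),(ASV61,ASV2)).
The other lineage descending from that same node — the sister group — is (ASV65,ASV57); its 2 tips in alphabetical order are the answer.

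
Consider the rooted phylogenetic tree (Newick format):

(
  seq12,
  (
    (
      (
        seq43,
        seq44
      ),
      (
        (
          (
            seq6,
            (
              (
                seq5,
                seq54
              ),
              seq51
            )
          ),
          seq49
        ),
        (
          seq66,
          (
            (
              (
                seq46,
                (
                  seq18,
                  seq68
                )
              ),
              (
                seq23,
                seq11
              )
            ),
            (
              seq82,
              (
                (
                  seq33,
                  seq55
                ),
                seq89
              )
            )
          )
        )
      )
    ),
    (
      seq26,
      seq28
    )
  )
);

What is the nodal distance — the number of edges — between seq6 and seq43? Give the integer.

6

The MRCA of seq6 and seq43 is the node subtending ((seq43,seq44),(((seq6,((seq5,seq54),seq51)),seq49),(seq66,(((seq46,(seq18,seq68)),(seq23,seq11)),(seq82,((seq33,seq55),seq89)))))).
From seq6 up to that node: 4 branches. From seq43 up to the same node: 2 branches. Total: 4 + 2 = 6.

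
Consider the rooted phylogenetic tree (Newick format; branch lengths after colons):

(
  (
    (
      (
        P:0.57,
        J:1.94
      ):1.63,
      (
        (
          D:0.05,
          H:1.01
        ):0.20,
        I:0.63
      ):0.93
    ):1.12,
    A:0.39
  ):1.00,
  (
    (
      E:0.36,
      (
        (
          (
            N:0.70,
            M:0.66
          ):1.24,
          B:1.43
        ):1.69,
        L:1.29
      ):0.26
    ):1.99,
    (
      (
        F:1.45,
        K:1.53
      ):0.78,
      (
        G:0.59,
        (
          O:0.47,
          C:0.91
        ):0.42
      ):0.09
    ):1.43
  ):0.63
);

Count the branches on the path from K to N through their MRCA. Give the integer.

8

The MRCA of K and N is the node subtending ((E,(((N,M),B),L)),((F,K),(G,(O,C)))).
From K up to that node: 3 branches. From N up to the same node: 5 branches. Total: 3 + 5 = 8.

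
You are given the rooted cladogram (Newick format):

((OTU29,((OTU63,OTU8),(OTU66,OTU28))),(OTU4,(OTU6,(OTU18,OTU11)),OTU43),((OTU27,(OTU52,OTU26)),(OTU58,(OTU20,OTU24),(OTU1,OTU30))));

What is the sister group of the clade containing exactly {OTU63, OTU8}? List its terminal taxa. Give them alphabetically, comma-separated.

The clade containing exactly {OTU63, OTU8} attaches to the tree at the node subtending ((OTU63,OTU8),(OTU66,OTU28)).
The other lineage descending from that same node — the sister group — is (OTU66,OTU28); its 2 tips in alphabetical order are the answer.

OTU28, OTU66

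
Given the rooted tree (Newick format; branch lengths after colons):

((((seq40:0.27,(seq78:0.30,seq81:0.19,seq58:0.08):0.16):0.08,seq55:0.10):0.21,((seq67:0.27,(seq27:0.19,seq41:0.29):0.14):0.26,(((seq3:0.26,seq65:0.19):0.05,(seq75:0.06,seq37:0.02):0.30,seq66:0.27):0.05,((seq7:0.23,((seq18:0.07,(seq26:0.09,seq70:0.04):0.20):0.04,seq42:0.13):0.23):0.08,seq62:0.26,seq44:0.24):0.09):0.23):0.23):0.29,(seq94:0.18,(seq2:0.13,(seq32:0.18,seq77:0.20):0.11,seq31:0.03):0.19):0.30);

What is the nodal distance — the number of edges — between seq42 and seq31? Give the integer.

10

The MRCA of seq42 and seq31 is the root of the tree.
From seq42 up to that node: 7 branches. From seq31 up to the same node: 3 branches. Total: 7 + 3 = 10.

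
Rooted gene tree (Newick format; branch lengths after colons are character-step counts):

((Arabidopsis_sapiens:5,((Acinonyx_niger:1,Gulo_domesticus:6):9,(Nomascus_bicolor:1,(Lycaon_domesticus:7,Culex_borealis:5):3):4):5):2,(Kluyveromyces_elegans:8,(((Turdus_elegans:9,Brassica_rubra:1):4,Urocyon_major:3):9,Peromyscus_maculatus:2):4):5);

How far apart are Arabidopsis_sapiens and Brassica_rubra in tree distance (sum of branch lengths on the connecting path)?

The path runs Arabidopsis_sapiens → … → MRCA → … → Brassica_rubra; the MRCA is the root of the tree.
Branch lengths along that path: 5 + 2 + 5 + 4 + 9 + 4 + 1 = 30.

30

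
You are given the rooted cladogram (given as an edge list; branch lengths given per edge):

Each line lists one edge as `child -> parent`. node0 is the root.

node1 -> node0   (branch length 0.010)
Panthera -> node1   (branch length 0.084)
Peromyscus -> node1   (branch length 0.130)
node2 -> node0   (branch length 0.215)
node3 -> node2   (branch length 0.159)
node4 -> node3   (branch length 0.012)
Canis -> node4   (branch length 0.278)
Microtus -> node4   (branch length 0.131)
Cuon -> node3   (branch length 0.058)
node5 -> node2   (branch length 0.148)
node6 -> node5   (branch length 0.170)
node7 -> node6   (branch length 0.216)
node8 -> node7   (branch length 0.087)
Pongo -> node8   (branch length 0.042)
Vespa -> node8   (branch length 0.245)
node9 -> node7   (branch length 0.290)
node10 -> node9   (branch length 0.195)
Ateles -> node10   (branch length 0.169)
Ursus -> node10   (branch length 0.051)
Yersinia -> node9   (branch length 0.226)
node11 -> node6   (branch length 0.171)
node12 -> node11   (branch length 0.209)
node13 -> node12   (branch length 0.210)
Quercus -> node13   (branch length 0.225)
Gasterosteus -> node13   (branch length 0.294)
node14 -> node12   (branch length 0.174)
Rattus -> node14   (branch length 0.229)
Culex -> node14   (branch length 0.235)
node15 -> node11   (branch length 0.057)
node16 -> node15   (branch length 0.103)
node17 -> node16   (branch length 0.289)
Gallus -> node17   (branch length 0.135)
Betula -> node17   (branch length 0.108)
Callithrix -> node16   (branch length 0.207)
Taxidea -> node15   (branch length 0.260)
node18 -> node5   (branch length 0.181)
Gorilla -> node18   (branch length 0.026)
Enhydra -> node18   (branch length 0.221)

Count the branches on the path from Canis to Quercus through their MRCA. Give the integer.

The MRCA of Canis and Quercus is the node subtending (((Canis,Microtus),Cuon),((((Pongo,Vespa),((Ateles,Ursus),Yersinia)),(((Quercus,Gasterosteus),(Rattus,Culex)),(((Gallus,Betula),Callithrix),Taxidea))),(Gorilla,Enhydra))).
From Canis up to that node: 3 branches. From Quercus up to the same node: 6 branches. Total: 3 + 6 = 9.

9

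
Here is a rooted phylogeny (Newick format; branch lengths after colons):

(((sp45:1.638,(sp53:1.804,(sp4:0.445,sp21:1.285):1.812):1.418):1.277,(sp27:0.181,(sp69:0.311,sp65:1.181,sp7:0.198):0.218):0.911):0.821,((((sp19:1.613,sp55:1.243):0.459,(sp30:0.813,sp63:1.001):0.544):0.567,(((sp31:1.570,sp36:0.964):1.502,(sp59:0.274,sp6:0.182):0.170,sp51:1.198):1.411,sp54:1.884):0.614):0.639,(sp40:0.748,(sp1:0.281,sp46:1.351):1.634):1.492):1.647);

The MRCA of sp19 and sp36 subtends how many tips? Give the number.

The MRCA of sp19 and sp36 is the node subtending (((sp19,sp55),(sp30,sp63)),(((sp31,sp36),(sp59,sp6),sp51),sp54)).
That clade contains 10 terminal taxa: sp19, sp30, sp31, sp36, sp51, sp54, sp55, sp59, sp6, sp63.

10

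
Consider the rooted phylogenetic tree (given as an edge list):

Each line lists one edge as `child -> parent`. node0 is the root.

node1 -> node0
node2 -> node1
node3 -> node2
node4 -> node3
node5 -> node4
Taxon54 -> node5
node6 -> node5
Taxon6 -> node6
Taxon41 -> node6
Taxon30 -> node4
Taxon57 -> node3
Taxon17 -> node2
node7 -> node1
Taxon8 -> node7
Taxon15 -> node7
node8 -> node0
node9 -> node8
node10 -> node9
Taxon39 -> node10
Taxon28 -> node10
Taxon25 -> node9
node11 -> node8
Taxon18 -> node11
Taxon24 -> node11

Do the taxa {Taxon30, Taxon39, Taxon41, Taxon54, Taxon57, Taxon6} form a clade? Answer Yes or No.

No

The MRCA of the listed taxa is the root, so the smallest clade containing them is the whole tree.
That clade also contains Taxon15, Taxon17, Taxon18, Taxon24, Taxon25, Taxon28, Taxon8, which are not in the proposed group, so the group is not monophyletic.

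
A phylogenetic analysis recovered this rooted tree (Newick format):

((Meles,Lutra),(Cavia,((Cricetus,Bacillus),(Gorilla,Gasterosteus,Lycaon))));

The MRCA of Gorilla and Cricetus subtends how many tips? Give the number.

5

The MRCA of Gorilla and Cricetus is the node subtending ((Cricetus,Bacillus),(Gorilla,Gasterosteus,Lycaon)).
That clade contains 5 terminal taxa: Bacillus, Cricetus, Gasterosteus, Gorilla, Lycaon.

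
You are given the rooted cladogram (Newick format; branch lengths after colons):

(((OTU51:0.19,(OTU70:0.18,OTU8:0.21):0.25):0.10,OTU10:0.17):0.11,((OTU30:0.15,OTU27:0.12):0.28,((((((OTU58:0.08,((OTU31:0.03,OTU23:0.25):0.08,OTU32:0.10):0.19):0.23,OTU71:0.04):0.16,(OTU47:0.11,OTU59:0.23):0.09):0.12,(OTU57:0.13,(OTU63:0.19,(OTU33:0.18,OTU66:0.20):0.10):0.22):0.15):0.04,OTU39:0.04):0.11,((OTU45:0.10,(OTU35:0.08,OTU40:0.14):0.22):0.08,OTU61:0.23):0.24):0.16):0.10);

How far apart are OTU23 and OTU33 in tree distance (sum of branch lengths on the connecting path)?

1.68

The path runs OTU23 → … → MRCA → … → OTU33; the MRCA is the node subtending ((((OTU58,((OTU31,OTU23),OTU32)),OTU71),(OTU47,OTU59)),(OTU57,(OTU63,(OTU33,OTU66)))).
Branch lengths along that path: 0.25 + 0.08 + 0.19 + 0.23 + 0.16 + 0.12 + 0.15 + 0.22 + 0.10 + 0.18 = 1.68.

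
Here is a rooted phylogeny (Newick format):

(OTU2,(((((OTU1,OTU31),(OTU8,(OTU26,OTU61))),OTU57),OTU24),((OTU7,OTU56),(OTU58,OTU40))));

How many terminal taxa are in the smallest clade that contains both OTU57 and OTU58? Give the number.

11

The MRCA of OTU57 and OTU58 is the node subtending (((((OTU1,OTU31),(OTU8,(OTU26,OTU61))),OTU57),OTU24),((OTU7,OTU56),(OTU58,OTU40))).
That clade contains 11 terminal taxa: OTU1, OTU24, OTU26, OTU31, OTU40, OTU56, OTU57, OTU58, OTU61, OTU7, OTU8.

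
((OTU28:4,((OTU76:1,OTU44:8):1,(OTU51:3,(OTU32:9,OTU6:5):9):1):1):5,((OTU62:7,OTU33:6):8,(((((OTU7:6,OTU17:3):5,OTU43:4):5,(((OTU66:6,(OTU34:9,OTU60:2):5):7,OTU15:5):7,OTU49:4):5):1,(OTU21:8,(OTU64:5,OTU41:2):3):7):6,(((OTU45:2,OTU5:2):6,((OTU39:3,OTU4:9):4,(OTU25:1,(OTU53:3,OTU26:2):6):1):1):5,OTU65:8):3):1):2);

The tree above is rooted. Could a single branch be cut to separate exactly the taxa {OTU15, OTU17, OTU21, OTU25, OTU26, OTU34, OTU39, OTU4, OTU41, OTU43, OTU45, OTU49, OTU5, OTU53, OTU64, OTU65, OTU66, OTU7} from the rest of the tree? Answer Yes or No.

No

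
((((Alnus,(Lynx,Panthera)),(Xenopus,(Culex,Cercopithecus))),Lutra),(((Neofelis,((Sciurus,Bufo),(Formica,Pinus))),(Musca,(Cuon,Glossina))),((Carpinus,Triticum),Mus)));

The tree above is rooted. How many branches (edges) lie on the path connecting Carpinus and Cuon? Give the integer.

7

The MRCA of Carpinus and Cuon is the node subtending (((Neofelis,((Sciurus,Bufo),(Formica,Pinus))),(Musca,(Cuon,Glossina))),((Carpinus,Triticum),Mus)).
From Carpinus up to that node: 3 branches. From Cuon up to the same node: 4 branches. Total: 3 + 4 = 7.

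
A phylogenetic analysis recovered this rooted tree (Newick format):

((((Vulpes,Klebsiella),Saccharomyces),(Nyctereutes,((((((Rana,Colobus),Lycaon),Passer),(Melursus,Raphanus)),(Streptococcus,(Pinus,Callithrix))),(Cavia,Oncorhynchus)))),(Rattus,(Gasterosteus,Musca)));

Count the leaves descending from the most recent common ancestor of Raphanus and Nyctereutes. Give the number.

12

The MRCA of Raphanus and Nyctereutes is the node subtending (Nyctereutes,((((((Rana,Colobus),Lycaon),Passer),(Melursus,Raphanus)),(Streptococcus,(Pinus,Callithrix))),(Cavia,Oncorhynchus))).
That clade contains 12 terminal taxa: Callithrix, Cavia, Colobus, Lycaon, Melursus, Nyctereutes, Oncorhynchus, Passer, Pinus, Rana, Raphanus, Streptococcus.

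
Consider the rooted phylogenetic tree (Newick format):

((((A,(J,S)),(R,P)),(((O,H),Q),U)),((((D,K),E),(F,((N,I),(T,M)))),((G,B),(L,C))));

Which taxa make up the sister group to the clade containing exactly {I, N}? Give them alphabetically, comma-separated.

The clade containing exactly {I, N} attaches to the tree at the node subtending ((N,I),(T,M)).
The other lineage descending from that same node — the sister group — is (T,M); its 2 tips in alphabetical order are the answer.

M, T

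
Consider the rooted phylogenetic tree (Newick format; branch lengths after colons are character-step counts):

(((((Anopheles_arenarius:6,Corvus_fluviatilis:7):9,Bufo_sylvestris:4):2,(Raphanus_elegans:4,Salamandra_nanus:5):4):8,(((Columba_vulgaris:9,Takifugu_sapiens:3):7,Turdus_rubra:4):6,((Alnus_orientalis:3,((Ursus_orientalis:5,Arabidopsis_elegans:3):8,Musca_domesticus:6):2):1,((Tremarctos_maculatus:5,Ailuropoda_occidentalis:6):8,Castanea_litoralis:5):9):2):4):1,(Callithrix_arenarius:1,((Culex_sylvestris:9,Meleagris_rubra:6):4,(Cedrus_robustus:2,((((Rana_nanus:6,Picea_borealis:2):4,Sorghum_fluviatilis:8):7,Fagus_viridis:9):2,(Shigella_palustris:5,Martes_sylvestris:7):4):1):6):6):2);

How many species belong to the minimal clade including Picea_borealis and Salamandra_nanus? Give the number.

25

The MRCA of Picea_borealis and Salamandra_nanus is the root, so the clade is the entire tree.
That clade contains 25 terminal taxa: Ailuropoda_occidentalis, Alnus_orientalis, Anopheles_arenarius, Arabidopsis_elegans, Bufo_sylvestris, Callithrix_arenarius, Castanea_litoralis, Cedrus_robustus, Columba_vulgaris, Corvus_fluviatilis, Culex_sylvestris, Fagus_viridis, Martes_sylvestris, Meleagris_rubra, Musca_domesticus, Picea_borealis, Rana_nanus, Raphanus_elegans, Salamandra_nanus, Shigella_palustris, Sorghum_fluviatilis, Takifugu_sapiens, Tremarctos_maculatus, Turdus_rubra, Ursus_orientalis.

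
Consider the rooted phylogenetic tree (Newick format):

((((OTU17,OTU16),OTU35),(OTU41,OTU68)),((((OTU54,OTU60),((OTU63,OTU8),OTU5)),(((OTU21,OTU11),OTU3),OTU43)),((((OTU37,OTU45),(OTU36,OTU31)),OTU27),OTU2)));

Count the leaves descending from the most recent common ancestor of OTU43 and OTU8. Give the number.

9

The MRCA of OTU43 and OTU8 is the node subtending (((OTU54,OTU60),((OTU63,OTU8),OTU5)),(((OTU21,OTU11),OTU3),OTU43)).
That clade contains 9 terminal taxa: OTU11, OTU21, OTU3, OTU43, OTU5, OTU54, OTU60, OTU63, OTU8.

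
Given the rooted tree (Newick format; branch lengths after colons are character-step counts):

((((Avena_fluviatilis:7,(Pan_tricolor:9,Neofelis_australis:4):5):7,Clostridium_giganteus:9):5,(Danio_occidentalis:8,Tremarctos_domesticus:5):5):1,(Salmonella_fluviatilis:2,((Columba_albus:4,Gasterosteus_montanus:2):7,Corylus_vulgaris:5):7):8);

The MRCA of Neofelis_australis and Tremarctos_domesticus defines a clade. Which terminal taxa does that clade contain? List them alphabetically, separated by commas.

Tracing Neofelis_australis: it sits inside (Pan_tricolor,Neofelis_australis).
Tracing Tremarctos_domesticus: it sits inside (Danio_occidentalis,Tremarctos_domesticus).
The smallest clade enclosing both is (((Avena_fluviatilis,(Pan_tricolor,Neofelis_australis)),Clostridium_giganteus),(Danio_occidentalis,Tremarctos_domesticus)); the answer is its 6 terminal taxa in alphabetical order.

Avena_fluviatilis, Clostridium_giganteus, Danio_occidentalis, Neofelis_australis, Pan_tricolor, Tremarctos_domesticus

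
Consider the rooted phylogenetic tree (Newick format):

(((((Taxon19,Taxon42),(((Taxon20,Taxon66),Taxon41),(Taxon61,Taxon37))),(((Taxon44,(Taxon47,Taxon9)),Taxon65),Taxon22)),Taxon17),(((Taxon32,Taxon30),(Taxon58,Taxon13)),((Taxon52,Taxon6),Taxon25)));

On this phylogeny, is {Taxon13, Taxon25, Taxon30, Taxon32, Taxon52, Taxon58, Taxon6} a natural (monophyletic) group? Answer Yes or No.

The most recent common ancestor of these taxa subtends (((Taxon32,Taxon30),(Taxon58,Taxon13)),((Taxon52,Taxon6),Taxon25)).
That clade has exactly 7 tips — every listed taxon and nothing else — so the group is monophyletic.

Yes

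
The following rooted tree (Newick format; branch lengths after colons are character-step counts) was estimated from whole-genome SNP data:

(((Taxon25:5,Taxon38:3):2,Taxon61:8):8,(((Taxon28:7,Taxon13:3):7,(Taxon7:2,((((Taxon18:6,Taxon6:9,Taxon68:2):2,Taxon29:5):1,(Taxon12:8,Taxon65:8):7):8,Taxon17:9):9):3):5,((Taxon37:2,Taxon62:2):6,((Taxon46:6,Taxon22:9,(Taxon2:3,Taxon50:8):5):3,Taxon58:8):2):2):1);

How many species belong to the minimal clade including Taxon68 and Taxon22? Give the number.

The MRCA of Taxon68 and Taxon22 is the node subtending (((Taxon28,Taxon13),(Taxon7,((((Taxon18,Taxon6,Taxon68),Taxon29),(Taxon12,Taxon65)),Taxon17))),((Taxon37,Taxon62),((Taxon46,Taxon22,(Taxon2,Taxon50)),Taxon58))).
That clade contains 17 terminal taxa: Taxon12, Taxon13, Taxon17, Taxon18, Taxon2, Taxon22, Taxon28, Taxon29, Taxon37, Taxon46, Taxon50, Taxon58, Taxon6, Taxon62, Taxon65, Taxon68, Taxon7.

17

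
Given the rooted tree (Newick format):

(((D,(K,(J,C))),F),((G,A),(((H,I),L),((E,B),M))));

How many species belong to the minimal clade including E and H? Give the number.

6

The MRCA of E and H is the node subtending (((H,I),L),((E,B),M)).
That clade contains 6 terminal taxa: B, E, H, I, L, M.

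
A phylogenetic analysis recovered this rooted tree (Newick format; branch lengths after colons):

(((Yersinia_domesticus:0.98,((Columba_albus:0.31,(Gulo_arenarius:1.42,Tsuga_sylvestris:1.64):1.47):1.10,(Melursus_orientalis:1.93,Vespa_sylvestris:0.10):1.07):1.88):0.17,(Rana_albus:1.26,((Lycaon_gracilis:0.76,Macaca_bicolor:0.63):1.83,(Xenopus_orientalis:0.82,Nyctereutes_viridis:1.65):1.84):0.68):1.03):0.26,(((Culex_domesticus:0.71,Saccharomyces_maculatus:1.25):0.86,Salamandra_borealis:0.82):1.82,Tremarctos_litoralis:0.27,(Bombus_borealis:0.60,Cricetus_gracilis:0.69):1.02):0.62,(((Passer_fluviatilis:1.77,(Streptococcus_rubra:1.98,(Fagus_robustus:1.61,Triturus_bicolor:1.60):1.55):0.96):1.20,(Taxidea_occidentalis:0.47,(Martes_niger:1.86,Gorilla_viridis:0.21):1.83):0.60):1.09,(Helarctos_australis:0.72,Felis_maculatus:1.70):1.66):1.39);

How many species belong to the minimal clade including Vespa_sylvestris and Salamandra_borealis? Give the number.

The MRCA of Vespa_sylvestris and Salamandra_borealis is the root, so the clade is the entire tree.
That clade contains 26 terminal taxa: Bombus_borealis, Columba_albus, Cricetus_gracilis, Culex_domesticus, Fagus_robustus, Felis_maculatus, Gorilla_viridis, Gulo_arenarius, Helarctos_australis, Lycaon_gracilis, Macaca_bicolor, Martes_niger, Melursus_orientalis, Nyctereutes_viridis, Passer_fluviatilis, Rana_albus, Saccharomyces_maculatus, Salamandra_borealis, Streptococcus_rubra, Taxidea_occidentalis, Tremarctos_litoralis, Triturus_bicolor, Tsuga_sylvestris, Vespa_sylvestris, Xenopus_orientalis, Yersinia_domesticus.

26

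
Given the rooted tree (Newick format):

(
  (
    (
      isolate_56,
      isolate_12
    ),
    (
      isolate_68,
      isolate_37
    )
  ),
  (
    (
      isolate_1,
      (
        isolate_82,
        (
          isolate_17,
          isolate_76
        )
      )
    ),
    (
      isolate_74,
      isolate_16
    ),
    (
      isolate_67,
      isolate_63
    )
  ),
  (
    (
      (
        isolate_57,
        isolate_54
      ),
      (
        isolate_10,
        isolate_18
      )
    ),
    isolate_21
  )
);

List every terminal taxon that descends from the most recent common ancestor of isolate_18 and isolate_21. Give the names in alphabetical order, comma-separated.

Tracing isolate_18: it sits inside (isolate_10,isolate_18).
Tracing isolate_21: it sits inside (((isolate_57,isolate_54),(isolate_10,isolate_18)),isolate_21).
The smallest clade enclosing both is (((isolate_57,isolate_54),(isolate_10,isolate_18)),isolate_21); the answer is its 5 terminal taxa in alphabetical order.

isolate_10, isolate_18, isolate_21, isolate_54, isolate_57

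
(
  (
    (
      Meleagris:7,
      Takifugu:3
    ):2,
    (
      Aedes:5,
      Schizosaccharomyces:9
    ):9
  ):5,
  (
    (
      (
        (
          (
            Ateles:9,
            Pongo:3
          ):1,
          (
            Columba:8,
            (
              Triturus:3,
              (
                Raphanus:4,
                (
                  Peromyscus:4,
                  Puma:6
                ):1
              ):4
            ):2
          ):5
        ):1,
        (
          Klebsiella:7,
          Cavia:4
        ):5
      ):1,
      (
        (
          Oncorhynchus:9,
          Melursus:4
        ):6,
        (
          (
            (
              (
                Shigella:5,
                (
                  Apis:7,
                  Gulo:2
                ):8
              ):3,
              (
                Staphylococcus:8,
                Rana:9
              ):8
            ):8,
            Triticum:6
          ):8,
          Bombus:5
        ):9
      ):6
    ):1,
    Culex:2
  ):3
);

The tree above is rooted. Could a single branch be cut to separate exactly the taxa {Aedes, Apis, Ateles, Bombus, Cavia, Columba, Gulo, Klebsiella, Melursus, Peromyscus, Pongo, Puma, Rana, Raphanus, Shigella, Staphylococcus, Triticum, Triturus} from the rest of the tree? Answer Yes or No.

No

The MRCA of the listed taxa is the root, so the smallest clade containing them is the whole tree.
That clade also contains Culex, Meleagris, Oncorhynchus, Schizosaccharomyces, Takifugu, which are not in the proposed group, so the group is not monophyletic.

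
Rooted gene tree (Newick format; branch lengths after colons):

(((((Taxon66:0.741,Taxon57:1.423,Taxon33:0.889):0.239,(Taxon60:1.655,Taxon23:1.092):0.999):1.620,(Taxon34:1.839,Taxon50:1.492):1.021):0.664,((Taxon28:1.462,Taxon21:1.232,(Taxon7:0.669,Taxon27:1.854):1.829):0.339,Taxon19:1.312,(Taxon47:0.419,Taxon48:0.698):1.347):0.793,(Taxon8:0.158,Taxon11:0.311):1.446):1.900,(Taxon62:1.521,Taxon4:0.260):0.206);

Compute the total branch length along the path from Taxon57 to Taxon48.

6.784

The path runs Taxon57 → … → MRCA → … → Taxon48; the MRCA is the node subtending ((((Taxon66,Taxon57,Taxon33),(Taxon60,Taxon23)),(Taxon34,Taxon50)),((Taxon28,Taxon21,(Taxon7,Taxon27)),Taxon19,(Taxon47,Taxon48)),(Taxon8,Taxon11)).
Branch lengths along that path: 1.423 + 0.239 + 1.620 + 0.664 + 0.793 + 1.347 + 0.698 = 6.784.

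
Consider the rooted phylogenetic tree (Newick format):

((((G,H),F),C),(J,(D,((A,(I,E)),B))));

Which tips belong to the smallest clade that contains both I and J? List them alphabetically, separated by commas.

Tracing I: it sits inside (I,E).
Tracing J: it sits inside (J,(D,((A,(I,E)),B))).
The smallest clade enclosing both is (J,(D,((A,(I,E)),B))); the answer is its 6 terminal taxa in alphabetical order.

A, B, D, E, I, J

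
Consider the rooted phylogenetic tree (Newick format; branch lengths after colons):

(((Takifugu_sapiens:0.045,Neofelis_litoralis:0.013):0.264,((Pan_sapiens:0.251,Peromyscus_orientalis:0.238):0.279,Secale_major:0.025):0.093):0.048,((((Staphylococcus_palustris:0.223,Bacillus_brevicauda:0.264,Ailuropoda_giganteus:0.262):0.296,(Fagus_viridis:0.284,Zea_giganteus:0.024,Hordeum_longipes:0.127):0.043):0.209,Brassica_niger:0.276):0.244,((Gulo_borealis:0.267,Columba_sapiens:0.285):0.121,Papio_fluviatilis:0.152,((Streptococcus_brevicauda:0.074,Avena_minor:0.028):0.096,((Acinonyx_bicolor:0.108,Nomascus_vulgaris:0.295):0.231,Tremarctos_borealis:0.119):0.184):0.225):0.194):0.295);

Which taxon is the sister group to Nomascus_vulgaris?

Nomascus_vulgaris attaches to the tree at the node subtending (Acinonyx_bicolor,Nomascus_vulgaris).
The other lineage descending from that same node — the sister group — is the single tip Acinonyx_bicolor.

Acinonyx_bicolor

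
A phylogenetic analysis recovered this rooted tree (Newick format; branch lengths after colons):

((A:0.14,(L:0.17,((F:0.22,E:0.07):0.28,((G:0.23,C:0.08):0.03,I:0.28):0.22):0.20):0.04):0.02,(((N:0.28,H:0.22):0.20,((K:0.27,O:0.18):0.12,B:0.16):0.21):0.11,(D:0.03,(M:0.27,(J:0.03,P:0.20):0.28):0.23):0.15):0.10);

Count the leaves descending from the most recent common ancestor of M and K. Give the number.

9

The MRCA of M and K is the node subtending (((N,H),((K,O),B)),(D,(M,(J,P)))).
That clade contains 9 terminal taxa: B, D, H, J, K, M, N, O, P.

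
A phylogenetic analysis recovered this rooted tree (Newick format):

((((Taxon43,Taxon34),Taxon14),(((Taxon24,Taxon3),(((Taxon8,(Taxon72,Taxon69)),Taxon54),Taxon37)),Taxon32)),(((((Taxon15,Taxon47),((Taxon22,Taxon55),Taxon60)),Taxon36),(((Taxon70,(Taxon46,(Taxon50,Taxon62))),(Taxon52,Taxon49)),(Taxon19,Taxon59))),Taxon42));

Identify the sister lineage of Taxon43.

Taxon43 attaches to the tree at the node subtending (Taxon43,Taxon34).
The other lineage descending from that same node — the sister group — is the single tip Taxon34.

Taxon34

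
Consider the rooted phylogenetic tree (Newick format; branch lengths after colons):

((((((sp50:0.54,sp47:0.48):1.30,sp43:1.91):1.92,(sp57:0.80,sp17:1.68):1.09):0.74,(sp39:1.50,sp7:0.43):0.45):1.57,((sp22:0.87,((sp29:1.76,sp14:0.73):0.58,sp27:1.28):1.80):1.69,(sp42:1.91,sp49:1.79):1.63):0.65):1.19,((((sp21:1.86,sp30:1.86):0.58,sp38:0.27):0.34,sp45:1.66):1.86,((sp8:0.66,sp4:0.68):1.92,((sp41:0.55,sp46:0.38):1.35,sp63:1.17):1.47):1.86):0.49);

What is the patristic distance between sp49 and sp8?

The path runs sp49 → … → MRCA → … → sp8; the MRCA is the root of the tree.
Branch lengths along that path: 1.79 + 1.63 + 0.65 + 1.19 + 0.49 + 1.86 + 1.92 + 0.66 = 10.19.

10.19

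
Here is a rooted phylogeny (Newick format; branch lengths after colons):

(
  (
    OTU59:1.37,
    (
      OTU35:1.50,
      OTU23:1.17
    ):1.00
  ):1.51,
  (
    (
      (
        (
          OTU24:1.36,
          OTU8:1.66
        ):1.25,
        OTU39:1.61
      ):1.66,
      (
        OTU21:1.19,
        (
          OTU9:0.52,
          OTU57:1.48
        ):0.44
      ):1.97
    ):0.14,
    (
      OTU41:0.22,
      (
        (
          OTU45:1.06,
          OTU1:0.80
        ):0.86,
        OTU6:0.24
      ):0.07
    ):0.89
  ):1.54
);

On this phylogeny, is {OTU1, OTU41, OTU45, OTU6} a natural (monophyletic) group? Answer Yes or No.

The most recent common ancestor of these taxa subtends (OTU41,((OTU45,OTU1),OTU6)).
That clade has exactly 4 tips — every listed taxon and nothing else — so the group is monophyletic.

Yes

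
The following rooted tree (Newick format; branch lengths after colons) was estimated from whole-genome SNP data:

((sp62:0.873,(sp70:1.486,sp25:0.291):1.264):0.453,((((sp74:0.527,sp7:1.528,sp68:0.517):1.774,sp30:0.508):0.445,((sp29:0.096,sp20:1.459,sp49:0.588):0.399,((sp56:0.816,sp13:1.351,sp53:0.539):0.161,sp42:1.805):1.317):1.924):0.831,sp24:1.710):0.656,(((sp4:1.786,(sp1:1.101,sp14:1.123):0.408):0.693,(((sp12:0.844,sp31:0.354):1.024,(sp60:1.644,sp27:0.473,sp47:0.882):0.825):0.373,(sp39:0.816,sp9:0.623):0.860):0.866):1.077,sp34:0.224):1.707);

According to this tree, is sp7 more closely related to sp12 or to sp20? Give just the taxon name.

sp20

The MRCA of sp7 and sp20 subtends (((sp74,sp7,sp68),sp30),((sp29,sp20,sp49),((sp56,sp13,sp53),sp42))) (11 taxa).
The MRCA of sp7 and sp12 is the root, subtending the entire tree (26 taxa).
The first is nested inside the second, so sp7 shares a more recent common ancestor with sp20.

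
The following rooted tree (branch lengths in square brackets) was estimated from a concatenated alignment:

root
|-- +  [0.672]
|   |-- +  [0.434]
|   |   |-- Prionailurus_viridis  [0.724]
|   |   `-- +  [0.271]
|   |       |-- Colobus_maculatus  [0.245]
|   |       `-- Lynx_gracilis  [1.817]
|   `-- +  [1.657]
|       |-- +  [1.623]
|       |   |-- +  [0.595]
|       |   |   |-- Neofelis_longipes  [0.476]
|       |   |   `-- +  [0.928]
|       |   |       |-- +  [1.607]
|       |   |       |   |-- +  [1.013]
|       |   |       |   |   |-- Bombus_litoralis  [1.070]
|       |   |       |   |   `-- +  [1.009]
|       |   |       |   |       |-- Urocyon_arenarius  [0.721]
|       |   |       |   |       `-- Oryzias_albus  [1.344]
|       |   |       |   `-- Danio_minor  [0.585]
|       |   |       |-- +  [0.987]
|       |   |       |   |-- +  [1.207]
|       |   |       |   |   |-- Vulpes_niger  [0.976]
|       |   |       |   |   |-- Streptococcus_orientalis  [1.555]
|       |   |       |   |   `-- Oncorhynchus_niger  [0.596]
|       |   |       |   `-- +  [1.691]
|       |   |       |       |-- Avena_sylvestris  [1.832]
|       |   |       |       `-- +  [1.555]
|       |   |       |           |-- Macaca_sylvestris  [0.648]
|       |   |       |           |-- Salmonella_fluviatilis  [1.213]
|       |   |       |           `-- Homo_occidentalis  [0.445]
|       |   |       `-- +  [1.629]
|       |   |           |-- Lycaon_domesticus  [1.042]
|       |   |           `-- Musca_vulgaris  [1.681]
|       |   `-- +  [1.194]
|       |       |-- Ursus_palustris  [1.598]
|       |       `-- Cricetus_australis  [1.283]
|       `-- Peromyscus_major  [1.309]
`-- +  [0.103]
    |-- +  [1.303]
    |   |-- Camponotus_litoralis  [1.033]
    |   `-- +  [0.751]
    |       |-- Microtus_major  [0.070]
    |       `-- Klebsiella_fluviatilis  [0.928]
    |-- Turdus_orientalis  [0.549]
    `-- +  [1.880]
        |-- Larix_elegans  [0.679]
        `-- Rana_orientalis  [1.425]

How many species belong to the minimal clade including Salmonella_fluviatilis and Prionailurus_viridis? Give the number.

The MRCA of Salmonella_fluviatilis and Prionailurus_viridis is the node subtending ((Prionailurus_viridis,(Colobus_maculatus,Lynx_gracilis)),(((Neofelis_longipes,(((Bombus_litoralis,(Urocyon_arenarius,Oryzias_albus)),Danio_minor),((Vulpes_niger,Streptococcus_orientalis,Oncorhynchus_niger),(Avena_sylvestris,(Macaca_sylvestris,Salmonella_fluviatilis,Homo_occidentalis))),(Lycaon_domesticus,Musca_vulgaris))),(Ursus_palustris,Cricetus_australis)),Peromyscus_major)).
That clade contains 20 terminal taxa: Avena_sylvestris, Bombus_litoralis, Colobus_maculatus, Cricetus_australis, Danio_minor, Homo_occidentalis, Lycaon_domesticus, Lynx_gracilis, Macaca_sylvestris, Musca_vulgaris, Neofelis_longipes, Oncorhynchus_niger, Oryzias_albus, Peromyscus_major, Prionailurus_viridis, Salmonella_fluviatilis, Streptococcus_orientalis, Urocyon_arenarius, Ursus_palustris, Vulpes_niger.

20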